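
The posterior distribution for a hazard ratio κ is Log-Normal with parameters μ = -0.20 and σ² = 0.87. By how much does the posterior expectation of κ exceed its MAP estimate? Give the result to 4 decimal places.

Mode = exp(μ − σ²) = exp(-1.07) = 0.3430.
Mean = exp(μ + σ²/2) = exp(0.235) = 1.2649.
Difference = 1.2649 − 0.3430 = 0.9219.

0.9219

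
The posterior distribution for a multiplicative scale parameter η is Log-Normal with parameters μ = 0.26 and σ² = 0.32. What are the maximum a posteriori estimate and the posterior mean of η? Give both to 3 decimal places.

MAP = 0.942, posterior mean = 1.522

Mode = exp(μ − σ²) = exp(-0.06) = 0.942.
Mean = exp(μ + σ²/2) = exp(0.420) = 1.522.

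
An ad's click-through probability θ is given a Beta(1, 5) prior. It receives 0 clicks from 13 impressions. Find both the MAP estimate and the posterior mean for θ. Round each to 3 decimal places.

Posterior: Beta(1+0, 5+13) = Beta(1, 18).
Since α = 1 ≤ 1 and β > 1, the Beta density is monotone decreasing on [0,1]; the mode is at 0.
Mean = 1/(1+18) = 0.053.
The mean is pulled above the mode by the posterior's right skew.

MAP: 0.000. Posterior mean: 0.053.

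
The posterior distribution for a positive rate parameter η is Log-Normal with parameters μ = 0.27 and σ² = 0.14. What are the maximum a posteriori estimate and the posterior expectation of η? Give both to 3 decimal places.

Mode = exp(μ − σ²) = exp(0.13) = 1.139.
Mean = exp(μ + σ²/2) = exp(0.340) = 1.405.

MAP: 1.139. Posterior mean: 1.405.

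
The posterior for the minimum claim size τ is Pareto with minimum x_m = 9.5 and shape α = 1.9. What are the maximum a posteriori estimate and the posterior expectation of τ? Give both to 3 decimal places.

The Pareto density is strictly decreasing on [x_m, ∞), so the mode is x_m = 9.500.
Mean = α·x_m/(α−1) = 1.9·9.5/0.9 = 20.056.
Mean > mode: the posterior has a right tail.

MAP = 9.500, posterior mean = 20.056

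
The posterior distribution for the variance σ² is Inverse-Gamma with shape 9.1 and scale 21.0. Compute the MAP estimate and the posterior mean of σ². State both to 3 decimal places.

Mode = β/(α+1) = 21.0/10.1 = 2.079.
Mean = β/(α−1) = 21.0/8.1 = 2.593.

MAP = 2.079; posterior mean = 2.593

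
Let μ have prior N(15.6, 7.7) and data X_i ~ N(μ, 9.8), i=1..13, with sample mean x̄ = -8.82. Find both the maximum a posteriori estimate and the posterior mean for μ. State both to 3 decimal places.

MAP: -6.642. Posterior mean: -6.642.

Posterior for μ is Normal. Precision-weighted mean: (1/7.7·15.6 + 13/9.8·-8.82) / (1/7.7 + 13/9.8) = -6.642.
A Normal posterior is symmetric, so mode = mean.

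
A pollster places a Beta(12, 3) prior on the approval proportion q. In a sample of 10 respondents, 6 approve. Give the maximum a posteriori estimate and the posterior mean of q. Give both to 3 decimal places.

Posterior: Beta(12+6, 3+4) = Beta(18, 7).
Mode = (18−1)/(18+7−2) = 17/23 = 0.739.
Mean = 18/(18+7) = 18/25 = 0.720.
The posterior is left-skewed, so the mode exceeds the mean.

MAP: 0.739. Posterior mean: 0.720.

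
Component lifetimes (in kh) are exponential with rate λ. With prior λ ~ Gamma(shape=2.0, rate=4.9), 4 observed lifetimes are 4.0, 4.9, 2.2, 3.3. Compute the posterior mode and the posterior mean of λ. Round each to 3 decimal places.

Σ times = 14.4. Posterior: Gamma(shape = 2.0+4 = 6.0, rate = 4.9+14.4 = 19.3).
Mode = (α−1)/β = 5.0/19.3 = 0.259.
Mean = α/β = 6.0/19.3 = 0.311.
Mean > mode: the posterior has a right tail.

MAP: 0.259. Posterior mean: 0.311.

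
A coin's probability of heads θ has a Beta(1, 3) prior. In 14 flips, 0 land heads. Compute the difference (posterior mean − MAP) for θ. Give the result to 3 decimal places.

0.056

Posterior: Beta(1+0, 3+14) = Beta(1, 17).
Since α = 1 ≤ 1 and β > 1, the Beta density is monotone decreasing on [0,1]; the mode is at 0.
Mean = 1/(1+17) = 0.056.
Difference = 0.056 − 0.000 = 0.056.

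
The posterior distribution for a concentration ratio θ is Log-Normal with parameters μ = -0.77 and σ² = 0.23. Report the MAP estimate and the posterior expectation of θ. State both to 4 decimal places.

MAP = 0.3679, posterior mean = 0.5194

Mode = exp(μ − σ²) = exp(-1.00) = 0.3679.
Mean = exp(μ + σ²/2) = exp(-0.655) = 0.5194.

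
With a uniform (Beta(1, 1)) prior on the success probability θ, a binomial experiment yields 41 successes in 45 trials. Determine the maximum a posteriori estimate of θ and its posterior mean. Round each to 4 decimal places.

Posterior: Beta(1+41, 1+4) = Beta(42, 5).
Mode = (42−1)/(42+5−2) = 41/45 = 0.9111.
Mean = 42/(42+5) = 42/47 = 0.8936.

maximum a posteriori estimate = 0.9111, posterior mean = 0.8936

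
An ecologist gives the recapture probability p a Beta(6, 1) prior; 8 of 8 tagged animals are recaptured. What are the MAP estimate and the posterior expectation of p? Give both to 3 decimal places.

Posterior: Beta(6+8, 1+0) = Beta(14, 1).
Since β = 1 ≤ 1 and α > 1, the Beta density is monotone increasing on [0,1]; the mode is at 1.
Mean = 14/(14+1) = 0.933.
Left-skewed posterior ⇒ mean < mode.

MAP estimate = 1.000, posterior expectation = 0.933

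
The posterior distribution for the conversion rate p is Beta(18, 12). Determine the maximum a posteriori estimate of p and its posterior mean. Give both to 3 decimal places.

Mode = (18−1)/(18+12−2) = 17/28 = 0.607.
Mean = 18/(18+12) = 18/30 = 0.600.

MAP = 0.607, posterior mean = 0.600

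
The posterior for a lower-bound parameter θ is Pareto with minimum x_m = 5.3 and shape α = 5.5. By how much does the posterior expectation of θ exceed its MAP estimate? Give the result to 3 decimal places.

The Pareto density is strictly decreasing on [x_m, ∞), so the mode is x_m = 5.300.
Mean = α·x_m/(α−1) = 5.5·5.3/4.5 = 6.478.
Difference = 6.478 − 5.300 = 1.178.

1.178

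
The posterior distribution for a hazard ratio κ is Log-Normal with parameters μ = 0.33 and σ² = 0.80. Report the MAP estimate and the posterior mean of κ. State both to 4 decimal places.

MAP: 0.6250. Posterior mean: 2.0751.

Mode = exp(μ − σ²) = exp(-0.47) = 0.6250.
Mean = exp(μ + σ²/2) = exp(0.730) = 2.0751.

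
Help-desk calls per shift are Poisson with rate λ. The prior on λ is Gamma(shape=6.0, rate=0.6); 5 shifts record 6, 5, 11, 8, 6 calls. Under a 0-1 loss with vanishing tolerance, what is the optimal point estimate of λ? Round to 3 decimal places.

7.321

Σ counts = 36. Posterior: Gamma(shape = 6.0+36 = 42.0, rate = 0.6+5 = 5.6).
Mode = (α−1)/β = 41.0/5.6 = 7.321.
Mean = α/β = 42.0/5.6 = 7.500.
This is the posterior mode — the MAP estimate.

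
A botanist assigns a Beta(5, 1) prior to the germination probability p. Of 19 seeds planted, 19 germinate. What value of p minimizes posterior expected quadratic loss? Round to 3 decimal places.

0.960

Posterior: Beta(5+19, 1+0) = Beta(24, 1).
Since β = 1 ≤ 1 and α > 1, the Beta density is monotone increasing on [0,1]; the mode is at 1.
Mean = 24/(24+1) = 0.960.
Quadratic loss ⇒ the optimal estimator is the posterior mean.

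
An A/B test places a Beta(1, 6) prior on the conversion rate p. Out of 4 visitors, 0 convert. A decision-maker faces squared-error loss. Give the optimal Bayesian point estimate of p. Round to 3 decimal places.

0.091

Posterior: Beta(1+0, 6+4) = Beta(1, 10).
Since α = 1 ≤ 1 and β > 1, the Beta density is monotone decreasing on [0,1]; the mode is at 0.
Mean = 1/(1+10) = 0.091.
Squared-error loss ⇒ the optimal estimator is the posterior mean.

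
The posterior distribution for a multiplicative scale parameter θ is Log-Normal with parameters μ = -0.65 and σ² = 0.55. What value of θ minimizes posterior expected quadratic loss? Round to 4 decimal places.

Mode = exp(μ − σ²) = exp(-1.20) = 0.3012.
Mean = exp(μ + σ²/2) = exp(-0.375) = 0.6873.
Quadratic loss ⇒ the optimal estimator is the posterior mean.

0.6873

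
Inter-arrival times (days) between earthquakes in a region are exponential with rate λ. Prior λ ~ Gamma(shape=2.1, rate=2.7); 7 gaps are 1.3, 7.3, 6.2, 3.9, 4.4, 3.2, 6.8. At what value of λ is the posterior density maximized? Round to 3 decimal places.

0.226

Σ times = 33.1. Posterior: Gamma(shape = 2.1+7 = 9.1, rate = 2.7+33.1 = 35.8).
Mode = (α−1)/β = 8.1/35.8 = 0.226.
Mean = α/β = 9.1/35.8 = 0.254.
This is the posterior mode — the MAP estimate.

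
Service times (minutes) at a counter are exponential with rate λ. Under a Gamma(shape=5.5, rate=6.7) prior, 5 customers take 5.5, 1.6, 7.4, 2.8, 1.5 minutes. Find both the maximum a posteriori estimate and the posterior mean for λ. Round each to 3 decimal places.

Σ times = 18.8. Posterior: Gamma(shape = 5.5+5 = 10.5, rate = 6.7+18.8 = 25.5).
Mode = (α−1)/β = 9.5/25.5 = 0.373.
Mean = α/β = 10.5/25.5 = 0.412.

MAP: 0.373. Posterior mean: 0.412.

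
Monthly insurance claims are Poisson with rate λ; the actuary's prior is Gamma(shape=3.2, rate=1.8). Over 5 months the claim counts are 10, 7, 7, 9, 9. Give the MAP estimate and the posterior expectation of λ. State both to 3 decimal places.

Σ counts = 42. Posterior: Gamma(shape = 3.2+42 = 45.2, rate = 1.8+5 = 6.8).
Mode = (α−1)/β = 44.2/6.8 = 6.500.
Mean = α/β = 45.2/6.8 = 6.647.
Right-skewed posterior ⇒ mode < mean.

MAP = 6.500; posterior mean = 6.647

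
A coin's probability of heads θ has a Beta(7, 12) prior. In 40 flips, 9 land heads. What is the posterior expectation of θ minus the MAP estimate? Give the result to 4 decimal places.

0.0080

Posterior: Beta(7+9, 12+31) = Beta(16, 43).
Mode = (16−1)/(16+43−2) = 15/57 = 0.2632.
Mean = 16/(16+43) = 16/59 = 0.2712.
Difference = 0.2712 − 0.2632 = 0.0080.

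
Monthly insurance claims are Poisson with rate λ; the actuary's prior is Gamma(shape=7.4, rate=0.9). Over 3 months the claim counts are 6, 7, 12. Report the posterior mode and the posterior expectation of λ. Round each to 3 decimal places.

Σ counts = 25. Posterior: Gamma(shape = 7.4+25 = 32.4, rate = 0.9+3 = 3.9).
Mode = (α−1)/β = 31.4/3.9 = 8.051.
Mean = α/β = 32.4/3.9 = 8.308.

MAP = 8.051, posterior mean = 8.308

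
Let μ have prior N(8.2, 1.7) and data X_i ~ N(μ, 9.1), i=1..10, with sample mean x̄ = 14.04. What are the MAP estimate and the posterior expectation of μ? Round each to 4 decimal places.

Posterior for μ is Normal. Precision-weighted mean: (1/1.7·8.2 + 10/9.1·14.04) / (1/1.7 + 10/9.1) = 12.0038.
A Normal posterior is symmetric, so mode = mean.

μ_MAP = 12.0038, E[μ|data] = 12.0038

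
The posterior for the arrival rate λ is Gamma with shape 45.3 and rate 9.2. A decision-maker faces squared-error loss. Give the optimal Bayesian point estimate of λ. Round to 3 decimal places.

Mode = (α−1)/β = 44.3/9.2 = 4.815.
Mean = α/β = 45.3/9.2 = 4.924.
Squared-error loss ⇒ the optimal estimator is the posterior mean.

4.924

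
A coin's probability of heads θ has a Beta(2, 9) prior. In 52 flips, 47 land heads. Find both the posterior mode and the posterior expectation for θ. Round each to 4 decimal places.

θ_MAP = 0.7869, E[θ|data] = 0.7778

Posterior: Beta(2+47, 9+5) = Beta(49, 14).
Mode = (49−1)/(49+14−2) = 48/61 = 0.7869.
Mean = 49/(49+14) = 49/63 = 0.7778.
Mode > mean: the posterior has a left tail.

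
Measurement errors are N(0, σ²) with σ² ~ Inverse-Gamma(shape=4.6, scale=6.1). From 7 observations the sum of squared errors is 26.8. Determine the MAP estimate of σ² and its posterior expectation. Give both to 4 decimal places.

Posterior: Inverse-Gamma(shape = 4.6+7/2 = 8.1, scale = 6.1+26.8/2 = 19.5).
Mode = β/(α+1) = 19.5/9.1 = 2.1429.
Mean = β/(α−1) = 19.5/7.1 = 2.7465.

MAP estimate = 2.1429, posterior expectation = 2.7465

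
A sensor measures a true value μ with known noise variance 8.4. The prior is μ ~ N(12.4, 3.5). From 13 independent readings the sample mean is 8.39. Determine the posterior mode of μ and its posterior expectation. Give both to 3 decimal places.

Posterior for μ is Normal. Precision-weighted mean: (1/3.5·12.4 + 13/8.4·8.39) / (1/3.5 + 13/8.4) = 9.015.
A Normal posterior is symmetric, so mode = mean.

posterior mode = 9.015, posterior expectation = 9.015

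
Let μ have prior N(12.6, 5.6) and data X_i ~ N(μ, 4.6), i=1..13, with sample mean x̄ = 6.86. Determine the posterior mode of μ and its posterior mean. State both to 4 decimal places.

Posterior for μ is Normal. Precision-weighted mean: (1/5.6·12.6 + 13/4.6·6.86) / (1/5.6 + 13/4.6) = 7.2011.
A Normal posterior is symmetric, so mode = mean.

MAP = 7.2011; posterior mean = 7.2011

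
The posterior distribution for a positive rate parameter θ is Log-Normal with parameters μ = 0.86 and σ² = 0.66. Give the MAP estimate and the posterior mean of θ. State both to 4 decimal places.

MAP = 1.2214, posterior mean = 3.2871

Mode = exp(μ − σ²) = exp(0.20) = 1.2214.
Mean = exp(μ + σ²/2) = exp(1.190) = 3.2871.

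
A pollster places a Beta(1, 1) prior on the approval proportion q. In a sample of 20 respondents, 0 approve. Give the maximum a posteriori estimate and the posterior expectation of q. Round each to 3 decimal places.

Posterior: Beta(1+0, 1+20) = Beta(1, 21).
Since α = 1 ≤ 1 and β > 1, the Beta density is monotone decreasing on [0,1]; the mode is at 0.
Mean = 1/(1+21) = 0.045.
The posterior is right-skewed, so the mean exceeds the mode.

maximum a posteriori estimate = 0.000, posterior expectation = 0.045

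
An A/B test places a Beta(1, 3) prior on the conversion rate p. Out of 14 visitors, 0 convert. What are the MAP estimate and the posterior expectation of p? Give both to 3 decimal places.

Posterior: Beta(1+0, 3+14) = Beta(1, 17).
Since α = 1 ≤ 1 and β > 1, the Beta density is monotone decreasing on [0,1]; the mode is at 0.
Mean = 1/(1+17) = 0.056.

MAP: 0.000. Posterior mean: 0.056.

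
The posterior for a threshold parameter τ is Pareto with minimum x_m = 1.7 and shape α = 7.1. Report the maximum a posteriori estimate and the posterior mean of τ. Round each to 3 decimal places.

MAP: 1.700. Posterior mean: 1.979.

The Pareto density is strictly decreasing on [x_m, ∞), so the mode is x_m = 1.700.
Mean = α·x_m/(α−1) = 7.1·1.7/6.1 = 1.979.
The posterior is right-skewed, so the mean exceeds the mode.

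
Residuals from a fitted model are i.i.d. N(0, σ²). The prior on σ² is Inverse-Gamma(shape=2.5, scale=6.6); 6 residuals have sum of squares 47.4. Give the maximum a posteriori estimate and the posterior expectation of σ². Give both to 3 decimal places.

maximum a posteriori estimate = 4.662, posterior expectation = 6.733

Posterior: Inverse-Gamma(shape = 2.5+6/2 = 5.5, scale = 6.6+47.4/2 = 30.3).
Mode = β/(α+1) = 30.3/6.5 = 4.662.
Mean = β/(α−1) = 30.3/4.5 = 6.733.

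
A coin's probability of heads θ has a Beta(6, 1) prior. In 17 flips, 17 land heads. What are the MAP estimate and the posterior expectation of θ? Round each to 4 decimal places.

Posterior: Beta(6+17, 1+0) = Beta(23, 1).
Since β = 1 ≤ 1 and α > 1, the Beta density is monotone increasing on [0,1]; the mode is at 1.
Mean = 23/(23+1) = 0.9583.
The mean is pulled below the mode by the posterior's left skew.

θ_MAP = 1.0000, E[θ|data] = 0.9583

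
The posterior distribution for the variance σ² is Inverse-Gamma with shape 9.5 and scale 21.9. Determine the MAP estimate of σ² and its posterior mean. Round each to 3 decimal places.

Mode = β/(α+1) = 21.9/10.5 = 2.086.
Mean = β/(α−1) = 21.9/8.5 = 2.576.

MAP: 2.086. Posterior mean: 2.576.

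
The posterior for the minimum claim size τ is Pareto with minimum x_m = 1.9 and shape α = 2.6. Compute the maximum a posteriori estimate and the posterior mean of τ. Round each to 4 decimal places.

MAP = 1.9000, posterior mean = 3.0875

The Pareto density is strictly decreasing on [x_m, ∞), so the mode is x_m = 1.9000.
Mean = α·x_m/(α−1) = 2.6·1.9/1.6 = 3.0875.
The posterior is right-skewed, so the mean exceeds the mode.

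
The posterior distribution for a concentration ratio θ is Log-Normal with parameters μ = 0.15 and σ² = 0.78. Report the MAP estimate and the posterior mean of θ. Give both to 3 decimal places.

MAP = 0.533; posterior mean = 1.716

Mode = exp(μ − σ²) = exp(-0.63) = 0.533.
Mean = exp(μ + σ²/2) = exp(0.540) = 1.716.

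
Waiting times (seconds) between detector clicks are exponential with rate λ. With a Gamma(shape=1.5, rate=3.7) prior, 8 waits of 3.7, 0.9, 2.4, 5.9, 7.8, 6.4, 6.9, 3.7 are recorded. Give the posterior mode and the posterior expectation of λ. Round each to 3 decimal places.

MAP: 0.205. Posterior mean: 0.229.

Σ times = 37.7. Posterior: Gamma(shape = 1.5+8 = 9.5, rate = 3.7+37.7 = 41.4).
Mode = (α−1)/β = 8.5/41.4 = 0.205.
Mean = α/β = 9.5/41.4 = 0.229.
The mean is pulled above the mode by the posterior's right skew.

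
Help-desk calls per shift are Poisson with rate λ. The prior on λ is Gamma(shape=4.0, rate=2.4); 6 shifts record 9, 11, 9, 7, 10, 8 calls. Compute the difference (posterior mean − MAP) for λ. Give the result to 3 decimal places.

0.119

Σ counts = 54. Posterior: Gamma(shape = 4.0+54 = 58.0, rate = 2.4+6 = 8.4).
Mode = (α−1)/β = 57.0/8.4 = 6.786.
Mean = α/β = 58.0/8.4 = 6.905.
Difference = 6.905 − 6.786 = 0.119.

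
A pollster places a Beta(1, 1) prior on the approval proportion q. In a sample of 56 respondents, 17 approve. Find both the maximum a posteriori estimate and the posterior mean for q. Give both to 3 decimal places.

MAP = 0.304, posterior mean = 0.310

Posterior: Beta(1+17, 1+39) = Beta(18, 40).
Mode = (18−1)/(18+40−2) = 17/56 = 0.304.
With a flat prior the MAP equals the MLE, 17/56.
Mean = 18/(18+40) = 18/58 = 0.310.
The posterior is right-skewed, so the mean exceeds the mode.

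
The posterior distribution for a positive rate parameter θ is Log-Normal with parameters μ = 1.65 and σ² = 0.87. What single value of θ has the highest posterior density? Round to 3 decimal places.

2.181

Mode = exp(μ − σ²) = exp(0.78) = 2.181.
Mean = exp(μ + σ²/2) = exp(2.085) = 8.045.
This is the posterior mode — the MAP estimate.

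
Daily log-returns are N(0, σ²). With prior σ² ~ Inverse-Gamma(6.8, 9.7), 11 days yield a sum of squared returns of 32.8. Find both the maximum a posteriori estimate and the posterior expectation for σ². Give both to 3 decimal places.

Posterior: Inverse-Gamma(shape = 6.8+11/2 = 12.3, scale = 9.7+32.8/2 = 26.1).
Mode = β/(α+1) = 26.1/13.3 = 1.962.
Mean = β/(α−1) = 26.1/11.3 = 2.310.
Mean > mode: the posterior has a right tail.

maximum a posteriori estimate = 1.962, posterior expectation = 2.310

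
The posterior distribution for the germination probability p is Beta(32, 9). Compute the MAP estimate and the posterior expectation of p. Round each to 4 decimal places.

Mode = (32−1)/(32+9−2) = 31/39 = 0.7949.
Mean = 32/(32+9) = 32/41 = 0.7805.
The mean is pulled below the mode by the posterior's left skew.

MAP = 0.7949; posterior mean = 0.7805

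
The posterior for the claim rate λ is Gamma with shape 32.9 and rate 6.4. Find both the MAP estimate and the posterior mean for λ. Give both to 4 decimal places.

MAP estimate = 4.9844, posterior mean = 5.1406

Mode = (α−1)/β = 31.9/6.4 = 4.9844.
Mean = α/β = 32.9/6.4 = 5.1406.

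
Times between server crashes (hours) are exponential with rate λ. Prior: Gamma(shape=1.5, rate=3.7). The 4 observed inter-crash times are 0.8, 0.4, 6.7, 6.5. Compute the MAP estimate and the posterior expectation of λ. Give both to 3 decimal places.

MAP = 0.249, posterior mean = 0.304

Σ times = 14.4. Posterior: Gamma(shape = 1.5+4 = 5.5, rate = 3.7+14.4 = 18.1).
Mode = (α−1)/β = 4.5/18.1 = 0.249.
Mean = α/β = 5.5/18.1 = 0.304.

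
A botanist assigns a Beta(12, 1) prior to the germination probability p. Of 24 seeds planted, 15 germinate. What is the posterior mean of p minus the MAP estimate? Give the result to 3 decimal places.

-0.013

Posterior: Beta(12+15, 1+9) = Beta(27, 10).
Mode = (27−1)/(27+10−2) = 26/35 = 0.743.
Mean = 27/(27+10) = 27/37 = 0.730.
Difference = 0.730 − 0.743 = -0.013.
The posterior is left-skewed, so the mode exceeds the mean.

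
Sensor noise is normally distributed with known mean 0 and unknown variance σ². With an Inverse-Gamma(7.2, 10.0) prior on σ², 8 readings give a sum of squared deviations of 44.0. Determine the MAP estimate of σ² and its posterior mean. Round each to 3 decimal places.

Posterior: Inverse-Gamma(shape = 7.2+8/2 = 11.2, scale = 10.0+44.0/2 = 32.0).
Mode = β/(α+1) = 32.0/12.2 = 2.623.
Mean = β/(α−1) = 32.0/10.2 = 3.137.

σ²_MAP = 2.623, E[σ²|data] = 3.137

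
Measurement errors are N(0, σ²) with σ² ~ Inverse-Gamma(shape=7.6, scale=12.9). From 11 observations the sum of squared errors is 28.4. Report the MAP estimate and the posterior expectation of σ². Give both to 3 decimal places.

MAP = 1.922, posterior mean = 2.240

Posterior: Inverse-Gamma(shape = 7.6+11/2 = 13.1, scale = 12.9+28.4/2 = 27.1).
Mode = β/(α+1) = 27.1/14.1 = 1.922.
Mean = β/(α−1) = 27.1/12.1 = 2.240.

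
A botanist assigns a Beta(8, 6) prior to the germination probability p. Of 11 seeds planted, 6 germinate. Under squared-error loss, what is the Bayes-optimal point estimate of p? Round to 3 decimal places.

Posterior: Beta(8+6, 6+5) = Beta(14, 11).
Mode = (14−1)/(14+11−2) = 13/23 = 0.565.
Mean = 14/(14+11) = 14/25 = 0.560.
Squared-error loss ⇒ the optimal estimator is the posterior mean.

0.560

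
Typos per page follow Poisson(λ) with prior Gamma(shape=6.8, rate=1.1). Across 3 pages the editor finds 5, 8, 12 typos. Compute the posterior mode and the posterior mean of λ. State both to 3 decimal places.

Σ counts = 25. Posterior: Gamma(shape = 6.8+25 = 31.8, rate = 1.1+3 = 4.1).
Mode = (α−1)/β = 30.8/4.1 = 7.512.
Mean = α/β = 31.8/4.1 = 7.756.

posterior mode = 7.512, posterior mean = 7.756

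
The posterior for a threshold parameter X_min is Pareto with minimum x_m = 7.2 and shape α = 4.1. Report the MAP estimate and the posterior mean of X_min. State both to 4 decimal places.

MAP = 7.2000; posterior mean = 9.5226

The Pareto density is strictly decreasing on [x_m, ∞), so the mode is x_m = 7.2000.
Mean = α·x_m/(α−1) = 4.1·7.2/3.1 = 9.5226.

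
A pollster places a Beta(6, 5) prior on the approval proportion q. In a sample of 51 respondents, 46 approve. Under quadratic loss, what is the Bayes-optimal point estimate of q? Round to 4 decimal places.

0.8387

Posterior: Beta(6+46, 5+5) = Beta(52, 10).
Mode = (52−1)/(52+10−2) = 51/60 = 0.8500.
Mean = 52/(52+10) = 52/62 = 0.8387.
Quadratic loss ⇒ the optimal estimator is the posterior mean.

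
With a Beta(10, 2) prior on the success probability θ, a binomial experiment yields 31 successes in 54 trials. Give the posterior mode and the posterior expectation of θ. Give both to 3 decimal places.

Posterior: Beta(10+31, 2+23) = Beta(41, 25).
Mode = (41−1)/(41+25−2) = 40/64 = 0.625.
Mean = 41/(41+25) = 41/66 = 0.621.
Left-skewed posterior ⇒ mean < mode.

MAP: 0.625. Posterior mean: 0.621.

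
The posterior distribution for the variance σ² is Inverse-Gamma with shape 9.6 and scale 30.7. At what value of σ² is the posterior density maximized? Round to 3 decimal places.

Mode = β/(α+1) = 30.7/10.6 = 2.896.
Mean = β/(α−1) = 30.7/8.6 = 3.570.
This is the posterior mode — the MAP estimate.

2.896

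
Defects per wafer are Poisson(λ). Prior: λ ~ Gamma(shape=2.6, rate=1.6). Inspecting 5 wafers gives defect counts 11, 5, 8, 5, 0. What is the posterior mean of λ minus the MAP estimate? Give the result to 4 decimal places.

Σ counts = 29. Posterior: Gamma(shape = 2.6+29 = 31.6, rate = 1.6+5 = 6.6).
Mode = (α−1)/β = 30.6/6.6 = 4.6364.
Mean = α/β = 31.6/6.6 = 4.7879.
Difference = 4.7879 − 4.6364 = 0.1515.

0.1515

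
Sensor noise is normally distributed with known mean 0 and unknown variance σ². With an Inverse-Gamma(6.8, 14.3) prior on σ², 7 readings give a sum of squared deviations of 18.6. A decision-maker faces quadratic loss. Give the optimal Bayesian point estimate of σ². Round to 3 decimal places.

2.538

Posterior: Inverse-Gamma(shape = 6.8+7/2 = 10.3, scale = 14.3+18.6/2 = 23.6).
Mode = β/(α+1) = 23.6/11.3 = 2.088.
Mean = β/(α−1) = 23.6/9.3 = 2.538.
Quadratic loss ⇒ the optimal estimator is the posterior mean.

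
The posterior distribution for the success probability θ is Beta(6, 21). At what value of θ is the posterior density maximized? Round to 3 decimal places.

0.200

Mode = (6−1)/(6+21−2) = 5/25 = 0.200.
Mean = 6/(6+21) = 6/27 = 0.222.
This is the posterior mode — the MAP estimate.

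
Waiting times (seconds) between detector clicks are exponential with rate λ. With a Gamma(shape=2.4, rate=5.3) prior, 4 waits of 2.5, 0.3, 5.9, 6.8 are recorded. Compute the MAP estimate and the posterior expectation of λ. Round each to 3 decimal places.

MAP = 0.260; posterior mean = 0.308

Σ times = 15.5. Posterior: Gamma(shape = 2.4+4 = 6.4, rate = 5.3+15.5 = 20.8).
Mode = (α−1)/β = 5.4/20.8 = 0.260.
Mean = α/β = 6.4/20.8 = 0.308.
The mean is pulled above the mode by the posterior's right skew.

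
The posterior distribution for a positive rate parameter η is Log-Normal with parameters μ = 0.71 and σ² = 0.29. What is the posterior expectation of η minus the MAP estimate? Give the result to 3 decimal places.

0.829

Mode = exp(μ − σ²) = exp(0.42) = 1.522.
Mean = exp(μ + σ²/2) = exp(0.855) = 2.351.
Difference = 2.351 − 1.522 = 0.829.
Mean > mode: the posterior has a right tail.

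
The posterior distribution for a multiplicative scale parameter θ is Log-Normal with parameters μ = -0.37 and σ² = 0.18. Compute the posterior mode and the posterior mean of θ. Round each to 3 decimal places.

Mode = exp(μ − σ²) = exp(-0.55) = 0.577.
Mean = exp(μ + σ²/2) = exp(-0.280) = 0.756.

MAP = 0.577; posterior mean = 0.756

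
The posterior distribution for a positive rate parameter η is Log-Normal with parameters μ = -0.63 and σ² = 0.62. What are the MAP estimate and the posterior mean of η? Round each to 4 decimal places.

Mode = exp(μ − σ²) = exp(-1.25) = 0.2865.
Mean = exp(μ + σ²/2) = exp(-0.320) = 0.7261.

MAP estimate = 0.2865, posterior mean = 0.7261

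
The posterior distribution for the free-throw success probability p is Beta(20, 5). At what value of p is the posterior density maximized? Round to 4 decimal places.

0.8261

Mode = (20−1)/(20+5−2) = 19/23 = 0.8261.
Mean = 20/(20+5) = 20/25 = 0.8000.
This is the posterior mode — the MAP estimate.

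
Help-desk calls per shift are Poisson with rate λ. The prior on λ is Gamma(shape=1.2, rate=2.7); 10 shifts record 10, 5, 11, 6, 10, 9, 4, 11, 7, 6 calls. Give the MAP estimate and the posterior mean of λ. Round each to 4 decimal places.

Σ counts = 79. Posterior: Gamma(shape = 1.2+79 = 80.2, rate = 2.7+10 = 12.7).
Mode = (α−1)/β = 79.2/12.7 = 6.2362.
Mean = α/β = 80.2/12.7 = 6.3150.

MAP: 6.2362. Posterior mean: 6.3150.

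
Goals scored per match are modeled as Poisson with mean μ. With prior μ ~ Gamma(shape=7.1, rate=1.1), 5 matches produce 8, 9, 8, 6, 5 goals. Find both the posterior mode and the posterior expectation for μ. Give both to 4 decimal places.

Σ counts = 36. Posterior: Gamma(shape = 7.1+36 = 43.1, rate = 1.1+5 = 6.1).
Mode = (α−1)/β = 42.1/6.1 = 6.9016.
Mean = α/β = 43.1/6.1 = 7.0656.

μ_MAP = 6.9016, E[μ|data] = 7.0656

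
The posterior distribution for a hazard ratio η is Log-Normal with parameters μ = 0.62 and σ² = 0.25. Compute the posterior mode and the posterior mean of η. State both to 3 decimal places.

Mode = exp(μ − σ²) = exp(0.37) = 1.448.
Mean = exp(μ + σ²/2) = exp(0.745) = 2.106.
Right-skewed posterior ⇒ mode < mean.

MAP: 1.448. Posterior mean: 2.106.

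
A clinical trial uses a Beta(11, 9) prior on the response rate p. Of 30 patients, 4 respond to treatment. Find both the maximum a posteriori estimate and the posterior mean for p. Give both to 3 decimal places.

Posterior: Beta(11+4, 9+26) = Beta(15, 35).
Mode = (15−1)/(15+35−2) = 14/48 = 0.292.
Mean = 15/(15+35) = 15/50 = 0.300.

p_MAP = 0.292, E[p|data] = 0.300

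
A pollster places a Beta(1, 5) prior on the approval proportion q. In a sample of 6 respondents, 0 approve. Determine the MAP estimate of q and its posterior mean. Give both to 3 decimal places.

MAP = 0.000; posterior mean = 0.083

Posterior: Beta(1+0, 5+6) = Beta(1, 11).
Since α = 1 ≤ 1 and β > 1, the Beta density is monotone decreasing on [0,1]; the mode is at 0.
Mean = 1/(1+11) = 0.083.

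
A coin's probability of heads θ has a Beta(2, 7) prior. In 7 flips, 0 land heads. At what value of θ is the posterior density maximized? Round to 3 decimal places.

0.071

Posterior: Beta(2+0, 7+7) = Beta(2, 14).
Mode = (2−1)/(2+14−2) = 1/14 = 0.071.
Mean = 2/(2+14) = 2/16 = 0.125.
This is the posterior mode — the MAP estimate.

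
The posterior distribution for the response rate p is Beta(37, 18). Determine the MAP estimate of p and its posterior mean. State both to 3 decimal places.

Mode = (37−1)/(37+18−2) = 36/53 = 0.679.
Mean = 37/(37+18) = 37/55 = 0.673.
Mode > mean: the posterior has a left tail.

MAP = 0.679, posterior mean = 0.673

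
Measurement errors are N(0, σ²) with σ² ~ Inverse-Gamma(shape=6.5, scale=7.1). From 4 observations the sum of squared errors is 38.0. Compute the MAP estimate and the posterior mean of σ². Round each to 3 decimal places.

Posterior: Inverse-Gamma(shape = 6.5+4/2 = 8.5, scale = 7.1+38.0/2 = 26.1).
Mode = β/(α+1) = 26.1/9.5 = 2.747.
Mean = β/(α−1) = 26.1/7.5 = 3.480.
Mean > mode: the posterior has a right tail.

MAP estimate = 2.747, posterior mean = 3.480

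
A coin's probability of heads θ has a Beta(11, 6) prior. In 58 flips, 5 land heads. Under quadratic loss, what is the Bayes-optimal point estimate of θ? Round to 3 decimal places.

Posterior: Beta(11+5, 6+53) = Beta(16, 59).
Mode = (16−1)/(16+59−2) = 15/73 = 0.205.
Mean = 16/(16+59) = 16/75 = 0.213.
Quadratic loss ⇒ the optimal estimator is the posterior mean.

0.213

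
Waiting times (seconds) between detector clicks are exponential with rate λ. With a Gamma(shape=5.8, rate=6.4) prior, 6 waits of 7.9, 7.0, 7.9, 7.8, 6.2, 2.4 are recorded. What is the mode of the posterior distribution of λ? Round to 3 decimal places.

Σ times = 39.2. Posterior: Gamma(shape = 5.8+6 = 11.8, rate = 6.4+39.2 = 45.6).
Mode = (α−1)/β = 10.8/45.6 = 0.237.
Mean = α/β = 11.8/45.6 = 0.259.
This is the posterior mode — the MAP estimate.

0.237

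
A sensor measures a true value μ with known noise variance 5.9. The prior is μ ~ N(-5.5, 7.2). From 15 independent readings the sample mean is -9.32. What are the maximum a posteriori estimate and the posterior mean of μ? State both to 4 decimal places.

Posterior for μ is Normal. Precision-weighted mean: (1/7.2·-5.5 + 15/5.9·-9.32) / (1/7.2 + 15/5.9) = -9.1221.
A Normal posterior is symmetric, so mode = mean.

maximum a posteriori estimate = -9.1221, posterior mean = -9.1221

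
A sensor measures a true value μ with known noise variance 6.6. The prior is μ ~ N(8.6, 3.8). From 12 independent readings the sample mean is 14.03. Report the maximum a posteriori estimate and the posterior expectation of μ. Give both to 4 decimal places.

maximum a posteriori estimate = 13.3434, posterior expectation = 13.3434

Posterior for μ is Normal. Precision-weighted mean: (1/3.8·8.6 + 12/6.6·14.03) / (1/3.8 + 12/6.6) = 13.3434.
A Normal posterior is symmetric, so mode = mean.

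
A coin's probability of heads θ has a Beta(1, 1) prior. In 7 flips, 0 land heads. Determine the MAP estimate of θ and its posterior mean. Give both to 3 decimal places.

MAP = 0.000; posterior mean = 0.111

Posterior: Beta(1+0, 1+7) = Beta(1, 8).
Since α = 1 ≤ 1 and β > 1, the Beta density is monotone decreasing on [0,1]; the mode is at 0.
Mean = 1/(1+8) = 0.111.
Right-skewed posterior ⇒ mode < mean.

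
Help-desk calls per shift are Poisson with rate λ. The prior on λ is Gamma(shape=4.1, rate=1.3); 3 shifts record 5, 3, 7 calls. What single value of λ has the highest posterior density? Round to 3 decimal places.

Σ counts = 15. Posterior: Gamma(shape = 4.1+15 = 19.1, rate = 1.3+3 = 4.3).
Mode = (α−1)/β = 18.1/4.3 = 4.209.
Mean = α/β = 19.1/4.3 = 4.442.
This is the posterior mode — the MAP estimate.

4.209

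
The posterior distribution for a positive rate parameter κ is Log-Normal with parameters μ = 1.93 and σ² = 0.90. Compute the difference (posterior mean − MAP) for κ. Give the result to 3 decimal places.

Mode = exp(μ − σ²) = exp(1.03) = 2.801.
Mean = exp(μ + σ²/2) = exp(2.380) = 10.805.
Difference = 10.805 − 2.801 = 8.004.
Right-skewed posterior ⇒ mode < mean.

8.004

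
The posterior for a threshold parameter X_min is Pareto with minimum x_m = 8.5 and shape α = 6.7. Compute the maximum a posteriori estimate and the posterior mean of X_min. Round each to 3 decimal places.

maximum a posteriori estimate = 8.500, posterior mean = 9.991

The Pareto density is strictly decreasing on [x_m, ∞), so the mode is x_m = 8.500.
Mean = α·x_m/(α−1) = 6.7·8.5/5.7 = 9.991.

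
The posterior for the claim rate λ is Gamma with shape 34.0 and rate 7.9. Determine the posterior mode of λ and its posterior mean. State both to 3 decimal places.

MAP = 4.177, posterior mean = 4.304

Mode = (α−1)/β = 33.0/7.9 = 4.177.
Mean = α/β = 34.0/7.9 = 4.304.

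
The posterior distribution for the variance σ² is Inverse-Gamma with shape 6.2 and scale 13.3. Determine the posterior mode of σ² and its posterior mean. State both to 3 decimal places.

Mode = β/(α+1) = 13.3/7.2 = 1.847.
Mean = β/(α−1) = 13.3/5.2 = 2.558.

posterior mode = 1.847, posterior mean = 2.558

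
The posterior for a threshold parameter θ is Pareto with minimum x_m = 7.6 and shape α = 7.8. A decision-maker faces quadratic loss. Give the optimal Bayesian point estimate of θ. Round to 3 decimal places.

The Pareto density is strictly decreasing on [x_m, ∞), so the mode is x_m = 7.600.
Mean = α·x_m/(α−1) = 7.8·7.6/6.8 = 8.718.
Quadratic loss ⇒ the optimal estimator is the posterior mean.

8.718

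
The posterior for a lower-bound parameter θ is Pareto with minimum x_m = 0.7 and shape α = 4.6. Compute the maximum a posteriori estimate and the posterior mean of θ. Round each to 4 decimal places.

maximum a posteriori estimate = 0.7000, posterior mean = 0.8944

The Pareto density is strictly decreasing on [x_m, ∞), so the mode is x_m = 0.7000.
Mean = α·x_m/(α−1) = 4.6·0.7/3.6 = 0.8944.
The mean is pulled above the mode by the posterior's right skew.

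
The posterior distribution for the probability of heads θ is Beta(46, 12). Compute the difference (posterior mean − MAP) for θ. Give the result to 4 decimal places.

Mode = (46−1)/(46+12−2) = 45/56 = 0.8036.
Mean = 46/(46+12) = 46/58 = 0.7931.
Difference = 0.7931 − 0.8036 = -0.0105.

-0.0105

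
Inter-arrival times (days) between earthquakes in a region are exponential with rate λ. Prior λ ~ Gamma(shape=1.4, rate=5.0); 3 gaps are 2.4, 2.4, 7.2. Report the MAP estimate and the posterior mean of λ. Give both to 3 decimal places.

Σ times = 12.0. Posterior: Gamma(shape = 1.4+3 = 4.4, rate = 5.0+12.0 = 17.0).
Mode = (α−1)/β = 3.4/17.0 = 0.200.
Mean = α/β = 4.4/17.0 = 0.259.

MAP estimate = 0.200, posterior mean = 0.259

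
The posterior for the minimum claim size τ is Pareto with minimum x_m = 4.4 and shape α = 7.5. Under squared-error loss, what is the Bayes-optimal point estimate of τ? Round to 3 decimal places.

The Pareto density is strictly decreasing on [x_m, ∞), so the mode is x_m = 4.400.
Mean = α·x_m/(α−1) = 7.5·4.4/6.5 = 5.077.
Squared-error loss ⇒ the optimal estimator is the posterior mean.

5.077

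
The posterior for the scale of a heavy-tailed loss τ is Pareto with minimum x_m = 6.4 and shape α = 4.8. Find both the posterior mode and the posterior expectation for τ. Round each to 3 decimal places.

The Pareto density is strictly decreasing on [x_m, ∞), so the mode is x_m = 6.400.
Mean = α·x_m/(α−1) = 4.8·6.4/3.8 = 8.084.
Mean > mode: the posterior has a right tail.

τ_MAP = 6.400, E[τ|data] = 8.084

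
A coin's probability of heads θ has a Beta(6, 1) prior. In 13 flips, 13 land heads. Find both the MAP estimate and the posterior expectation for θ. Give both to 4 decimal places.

MAP estimate = 1.0000, posterior expectation = 0.9500

Posterior: Beta(6+13, 1+0) = Beta(19, 1).
Since β = 1 ≤ 1 and α > 1, the Beta density is monotone increasing on [0,1]; the mode is at 1.
Mean = 19/(19+1) = 0.9500.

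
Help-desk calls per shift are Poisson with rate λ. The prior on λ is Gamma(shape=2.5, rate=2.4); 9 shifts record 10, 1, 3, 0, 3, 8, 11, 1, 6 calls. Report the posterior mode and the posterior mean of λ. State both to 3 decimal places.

posterior mode = 3.904, posterior mean = 3.991

Σ counts = 43. Posterior: Gamma(shape = 2.5+43 = 45.5, rate = 2.4+9 = 11.4).
Mode = (α−1)/β = 44.5/11.4 = 3.904.
Mean = α/β = 45.5/11.4 = 3.991.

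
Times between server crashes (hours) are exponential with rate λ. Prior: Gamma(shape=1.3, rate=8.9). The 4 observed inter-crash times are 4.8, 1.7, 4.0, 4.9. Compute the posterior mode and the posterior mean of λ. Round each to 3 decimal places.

Σ times = 15.4. Posterior: Gamma(shape = 1.3+4 = 5.3, rate = 8.9+15.4 = 24.3).
Mode = (α−1)/β = 4.3/24.3 = 0.177.
Mean = α/β = 5.3/24.3 = 0.218.
The mean is pulled above the mode by the posterior's right skew.

MAP: 0.177. Posterior mean: 0.218.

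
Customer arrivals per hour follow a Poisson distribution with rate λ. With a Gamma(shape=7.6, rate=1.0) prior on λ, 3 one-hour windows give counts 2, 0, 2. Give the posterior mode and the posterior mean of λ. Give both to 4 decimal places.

Σ counts = 4. Posterior: Gamma(shape = 7.6+4 = 11.6, rate = 1.0+3 = 4.0).
Mode = (α−1)/β = 10.6/4.0 = 2.6500.
Mean = α/β = 11.6/4.0 = 2.9000.
The posterior is right-skewed, so the mean exceeds the mode.

MAP: 2.6500. Posterior mean: 2.9000.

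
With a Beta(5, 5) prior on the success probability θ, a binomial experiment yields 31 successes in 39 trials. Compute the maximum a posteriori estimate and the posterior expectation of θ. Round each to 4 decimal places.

MAP = 0.7447; posterior mean = 0.7347

Posterior: Beta(5+31, 5+8) = Beta(36, 13).
Mode = (36−1)/(36+13−2) = 35/47 = 0.7447.
Mean = 36/(36+13) = 36/49 = 0.7347.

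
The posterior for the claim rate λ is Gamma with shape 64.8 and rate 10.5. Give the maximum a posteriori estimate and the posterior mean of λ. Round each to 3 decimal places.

MAP = 6.076; posterior mean = 6.171

Mode = (α−1)/β = 63.8/10.5 = 6.076.
Mean = α/β = 64.8/10.5 = 6.171.
The posterior is right-skewed, so the mean exceeds the mode.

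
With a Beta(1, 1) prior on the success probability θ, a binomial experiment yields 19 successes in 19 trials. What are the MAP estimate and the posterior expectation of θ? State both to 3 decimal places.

Posterior: Beta(1+19, 1+0) = Beta(20, 1).
Since β = 1 ≤ 1 and α > 1, the Beta density is monotone increasing on [0,1]; the mode is at 1.
Mean = 20/(20+1) = 0.952.
The mean is pulled below the mode by the posterior's left skew.

θ_MAP = 1.000, E[θ|data] = 0.952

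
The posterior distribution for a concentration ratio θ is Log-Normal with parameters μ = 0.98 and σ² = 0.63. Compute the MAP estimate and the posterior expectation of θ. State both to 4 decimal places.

Mode = exp(μ − σ²) = exp(0.35) = 1.4191.
Mean = exp(μ + σ²/2) = exp(1.295) = 3.6510.
The posterior is right-skewed, so the mean exceeds the mode.

MAP: 1.4191. Posterior mean: 3.6510.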